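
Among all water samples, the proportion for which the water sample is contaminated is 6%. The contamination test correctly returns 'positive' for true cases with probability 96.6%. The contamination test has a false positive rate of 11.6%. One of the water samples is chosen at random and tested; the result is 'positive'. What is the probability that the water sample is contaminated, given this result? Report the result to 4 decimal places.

P(H | E) ≈ 0.3471

Write H for 'the water sample is contaminated'. Prior odds H:¬H = 0.06/0.94 = 0.063830. For the 'positive' outcome, the likelihood ratio is 0.966/0.116 = 8.3276.
Posterior odds = 0.063830 × 8.3276 = 0.53155, so P(H|E) = 0.53155/(1+0.53155) = 0.3471.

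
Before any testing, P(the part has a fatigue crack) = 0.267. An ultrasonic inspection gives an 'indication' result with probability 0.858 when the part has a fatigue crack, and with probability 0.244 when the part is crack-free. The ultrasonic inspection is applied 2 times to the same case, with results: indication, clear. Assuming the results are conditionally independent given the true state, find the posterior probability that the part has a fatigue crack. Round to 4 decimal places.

Posterior P(H) ≈ 0.1939

Let H be the event that the part has a fatigue crack; start with P(H) = 0.267. P('indication'|H) = 0.858, P('indication'|¬H) = 0.244.
Update on result 1 ('indication'): P(H) ← 0.858·0.2670 / (0.858·0.2670 + 0.244·0.7330) = 0.22909/0.40794 = 0.5616.
Update on result 2 ('clear'): P(H) ← 0.142·0.5616 / (0.142·0.5616 + 0.756·0.4384) = 0.079743/0.41120 = 0.1939.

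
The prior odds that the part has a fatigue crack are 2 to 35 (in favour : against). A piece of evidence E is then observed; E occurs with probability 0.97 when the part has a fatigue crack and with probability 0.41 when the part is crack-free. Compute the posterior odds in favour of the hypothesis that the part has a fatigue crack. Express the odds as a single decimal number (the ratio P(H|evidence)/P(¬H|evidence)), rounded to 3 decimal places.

Prior odds = 2/35 = 0.057143. In log-odds, ln(0.057143) = -2.8622.
Add log likelihood ratio: ln(2.3659) = 0.86114.
Posterior log-odds = -2.0011, so posterior odds = exp(-2.0011) = 0.13519.

Posterior odds ≈ 0.135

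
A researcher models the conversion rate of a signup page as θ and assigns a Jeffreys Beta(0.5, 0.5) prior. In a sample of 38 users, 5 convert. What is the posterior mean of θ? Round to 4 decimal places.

Posterior mean ≈ 0.1410

Observing 5 successes and 33 failures updates Beta(0.5, 0.5) by adding the success and failure counts to the two shape parameters: α = 0.5+5 = 5.5, β = 0.5+33 = 33.5.
Posterior mean = α/(α+β) = 5.5/39 = 0.1410.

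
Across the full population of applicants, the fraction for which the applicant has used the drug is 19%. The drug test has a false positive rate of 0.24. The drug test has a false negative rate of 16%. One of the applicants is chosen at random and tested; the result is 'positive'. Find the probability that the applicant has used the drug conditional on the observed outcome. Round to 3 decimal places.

Let H be the event that the applicant has used the drug. P(H) = 0.19, so P(¬H) = 0.81. With E the 'positive' result, P(E|H) = 0.84 and P(E|¬H) = 0.24.
P(E) = 0.84·0.19 + 0.24·0.81 = 0.15960 + 0.19440 = 0.35400.
By Bayes' theorem, P(H|E) = 0.15960 / 0.35400 = 0.451.

P(H | E) ≈ 0.451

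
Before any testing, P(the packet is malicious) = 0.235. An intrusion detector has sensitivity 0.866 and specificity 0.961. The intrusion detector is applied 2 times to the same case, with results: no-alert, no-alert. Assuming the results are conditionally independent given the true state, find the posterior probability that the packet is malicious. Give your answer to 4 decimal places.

Posterior P(H) ≈ 0.0059

Let H be the event that the packet is malicious; start with P(H) = 0.235. P('alert'|H) = 0.866, P('alert'|¬H) = 0.039.
Update on result 1 ('no-alert'): P(H) ← 0.134·0.2350 / (0.134·0.2350 + 0.961·0.7650) = 0.031490/0.76665 = 0.0411.
Update on result 2 ('no-alert'): P(H) ← 0.134·0.0411 / (0.134·0.0411 + 0.961·0.9589) = 0.0055040/0.92703 = 0.0059.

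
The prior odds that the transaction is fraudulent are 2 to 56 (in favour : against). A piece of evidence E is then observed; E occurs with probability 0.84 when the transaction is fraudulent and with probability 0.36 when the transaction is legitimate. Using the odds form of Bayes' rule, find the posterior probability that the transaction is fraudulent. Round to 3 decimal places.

Posterior probability ≈ 0.077

Prior odds = 2/56 = 0.035714.
Likelihood ratio for E = 0.84/0.36 = 2.3333.
Posterior odds = prior odds × LR = 0.083333.
Posterior probability = odds/(1+odds) = 0.083333/1.0833 = 0.077.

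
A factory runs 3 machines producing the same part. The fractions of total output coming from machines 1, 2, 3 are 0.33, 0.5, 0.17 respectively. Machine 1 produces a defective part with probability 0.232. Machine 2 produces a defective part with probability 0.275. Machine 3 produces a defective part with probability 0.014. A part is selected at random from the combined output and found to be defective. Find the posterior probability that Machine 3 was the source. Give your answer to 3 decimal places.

Posterior probability ≈ 0.011

Tabulate prior·likelihood by source: [1] prior 0.33, lik 0.232, product 0.07656; [2] prior 0.5, lik 0.275, product 0.1375; [3] prior 0.17, lik 0.014, product 0.002380.
Normalizing constant = 0.21644; the posterior for Machine 3 is its product over the sum, 0.002380/0.21644 = 0.011.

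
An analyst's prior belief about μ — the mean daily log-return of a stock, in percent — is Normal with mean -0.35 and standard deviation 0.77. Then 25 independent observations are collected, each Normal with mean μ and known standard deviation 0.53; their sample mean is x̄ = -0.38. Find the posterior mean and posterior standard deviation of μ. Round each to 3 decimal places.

Prior precision 1/τ₀² = 1/0.77² = 1.68663; data precision n/σ² = 25/0.53² = 88.9996.
Posterior precision = 1.68663 + 88.9996 = 90.6863, giving posterior SD = 1/√90.6863 = 0.105.
Posterior mean = (1.68663·-0.35 + 88.9996·-0.38) / 90.6863 = -0.379.

Posterior mean ≈ -0.379; posterior SD ≈ 0.105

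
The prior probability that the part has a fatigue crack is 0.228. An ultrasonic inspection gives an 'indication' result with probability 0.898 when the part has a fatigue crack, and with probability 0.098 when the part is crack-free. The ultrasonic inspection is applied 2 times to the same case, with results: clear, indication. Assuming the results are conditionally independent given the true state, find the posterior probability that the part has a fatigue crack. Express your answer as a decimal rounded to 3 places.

With H the event that the part has a fatigue crack, the joint likelihood of the observed sequence is P(data|H) = 0.102·0.898 = 0.091596 and P(data|¬H) = 0.902·0.098 = 0.088396.
Bayes: P(H|data) = 0.228·0.091596 / (0.228·0.091596 + 0.772·0.088396) = 0.020884/0.089126 = 0.2343.

Posterior P(H) ≈ 0.234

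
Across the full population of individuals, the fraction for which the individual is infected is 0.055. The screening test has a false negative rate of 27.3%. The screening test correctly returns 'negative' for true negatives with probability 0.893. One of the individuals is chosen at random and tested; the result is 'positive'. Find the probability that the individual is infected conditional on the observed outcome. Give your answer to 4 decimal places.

Let H be the event that the individual is infected. P(H) = 0.055, so P(¬H) = 0.945. With E the 'positive' result, P(E|H) = 0.727 and P(E|¬H) = 0.107.
P(E) = 0.727·0.055 + 0.107·0.945 = 0.039985 + 0.10111 = 0.14110.
By Bayes' theorem, P(H|E) = 0.039985 / 0.14110 = 0.2834.

P(H | E) ≈ 0.2834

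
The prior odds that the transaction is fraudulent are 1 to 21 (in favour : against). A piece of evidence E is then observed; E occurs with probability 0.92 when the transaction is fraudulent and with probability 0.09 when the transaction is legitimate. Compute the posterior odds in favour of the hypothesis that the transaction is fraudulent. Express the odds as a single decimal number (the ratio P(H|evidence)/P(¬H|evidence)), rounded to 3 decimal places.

Prior odds = 1/21 = 0.047619.
Likelihood ratio for E = 0.92/0.09 = 10.222.
Posterior odds = prior odds × LR = 0.48677.

Posterior odds ≈ 0.487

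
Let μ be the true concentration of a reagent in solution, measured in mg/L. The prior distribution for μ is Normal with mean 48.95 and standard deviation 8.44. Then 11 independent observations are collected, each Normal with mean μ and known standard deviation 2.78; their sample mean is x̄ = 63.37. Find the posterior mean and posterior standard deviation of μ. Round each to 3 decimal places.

With known σ, the Normal prior is conjugate. Weight on the data is w = (n/σ²)/(n/σ² + 1/τ₀²) = 1.42332/(1.42332+0.0140383) = 0.99023.
Posterior mean = w·x̄ + (1−w)·μ₀ = 0.99023·63.37 + 0.0097667·48.95 = 63.229. Posterior variance = 1/(1.42332+0.0140383) = 0.695720, so SD = 0.834.

Posterior mean ≈ 63.229; posterior SD ≈ 0.834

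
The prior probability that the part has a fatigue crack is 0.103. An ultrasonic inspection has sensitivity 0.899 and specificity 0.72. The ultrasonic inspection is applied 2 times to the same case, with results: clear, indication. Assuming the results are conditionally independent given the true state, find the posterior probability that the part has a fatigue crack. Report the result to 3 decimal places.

Posterior P(H) ≈ 0.049

With H the event that the part has a fatigue crack, the joint likelihood of the observed sequence is P(data|H) = 0.101·0.899 = 0.090799 and P(data|¬H) = 0.72·0.28 = 0.20160.
Bayes: P(H|data) = 0.103·0.090799 / (0.103·0.090799 + 0.897·0.20160) = 0.0093523/0.19019 = 0.0492.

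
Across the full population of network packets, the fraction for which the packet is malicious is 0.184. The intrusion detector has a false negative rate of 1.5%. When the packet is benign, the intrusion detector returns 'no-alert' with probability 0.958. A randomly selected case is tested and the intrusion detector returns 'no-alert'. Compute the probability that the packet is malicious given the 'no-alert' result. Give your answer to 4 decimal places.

Let H be the event that the packet is malicious. P(H) = 0.184, so P(¬H) = 0.816. With E the 'no-alert' result, P(E|H) = 0.015 and P(E|¬H) = 0.958.
P(E) = 0.015·0.184 + 0.958·0.816 = 0.0027600 + 0.78173 = 0.78449.
By Bayes' theorem, P(H|E) = 0.0027600 / 0.78449 = 0.0035.

P(H | E) ≈ 0.0035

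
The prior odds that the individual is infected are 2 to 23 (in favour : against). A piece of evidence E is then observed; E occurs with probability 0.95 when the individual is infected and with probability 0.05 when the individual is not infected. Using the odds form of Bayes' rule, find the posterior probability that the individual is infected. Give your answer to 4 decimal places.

Posterior probability ≈ 0.6230

Prior odds = 2/23 = 0.086957. In log-odds, ln(0.086957) = -2.4423.
Add log likelihood ratio: ln(19.000) = 2.9444.
Posterior log-odds = 0.50209, so posterior odds = exp(0.50209) = 1.6522. Converting, P(H|E) = 1.6522/2.6522 = 0.6230.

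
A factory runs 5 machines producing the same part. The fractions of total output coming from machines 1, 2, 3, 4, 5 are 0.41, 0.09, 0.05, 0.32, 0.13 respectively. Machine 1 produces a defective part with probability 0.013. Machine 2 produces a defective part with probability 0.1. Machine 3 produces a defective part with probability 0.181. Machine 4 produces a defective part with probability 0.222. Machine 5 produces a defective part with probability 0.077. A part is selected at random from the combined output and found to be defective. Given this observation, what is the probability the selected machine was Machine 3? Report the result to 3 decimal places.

Posterior probability ≈ 0.087

P(defective|M1) = 0.013; P(defective|M2) = 0.1; P(defective|M3) = 0.181; P(defective|M4) = 0.222; P(defective|M5) = 0.077.
Prior × likelihood for each source: 0.41·0.013=0.005330, 0.09·0.1=0.009000, 0.05·0.181=0.009050, 0.32·0.222=0.07104, 0.13·0.077=0.01001. Summing gives P(defective) = 0.10443.
P(Machine 3 | defective) = 0.009050 / 0.10443 = 0.087.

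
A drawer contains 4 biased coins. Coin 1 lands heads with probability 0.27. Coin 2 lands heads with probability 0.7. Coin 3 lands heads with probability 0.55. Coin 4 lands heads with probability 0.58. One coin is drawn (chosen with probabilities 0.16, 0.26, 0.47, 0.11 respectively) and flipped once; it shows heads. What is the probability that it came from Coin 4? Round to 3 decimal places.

Posterior probability ≈ 0.117

P(heads|C1) = 0.27; P(heads|C2) = 0.7; P(heads|C3) = 0.55; P(heads|C4) = 0.58.
Prior × likelihood for each source: 0.16·0.27=0.04320, 0.26·0.7=0.1820, 0.47·0.55=0.2585, 0.11·0.58=0.06380. Summing gives P(heads) = 0.54750.
P(Coin 4 | heads) = 0.06380 / 0.54750 = 0.117.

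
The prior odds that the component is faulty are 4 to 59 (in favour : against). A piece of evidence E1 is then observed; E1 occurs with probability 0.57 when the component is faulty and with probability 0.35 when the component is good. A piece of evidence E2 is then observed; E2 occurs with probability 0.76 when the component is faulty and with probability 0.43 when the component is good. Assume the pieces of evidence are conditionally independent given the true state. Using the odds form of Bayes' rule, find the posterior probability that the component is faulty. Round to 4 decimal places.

Posterior probability ≈ 0.1633

Prior odds = 4/59 = 0.067797.
Likelihood ratio for E1 = 0.57/0.35 = 1.6286.
Likelihood ratio for E2 = 0.76/0.43 = 1.7674.
Posterior odds = prior odds × LR₁ × LR₂ = 0.19515.
Posterior probability = odds/(1+odds) = 0.19515/1.1951 = 0.1633.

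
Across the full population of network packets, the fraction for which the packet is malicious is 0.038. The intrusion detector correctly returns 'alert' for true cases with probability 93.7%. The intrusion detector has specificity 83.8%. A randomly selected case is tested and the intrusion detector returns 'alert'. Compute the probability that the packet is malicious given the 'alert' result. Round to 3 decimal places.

P(H | E) ≈ 0.186

Let H be the event that the packet is malicious. P(H) = 0.038, so P(¬H) = 0.962. With E the 'alert' result, P(E|H) = 0.937 and P(E|¬H) = 0.162.
P(E) = 0.937·0.038 + 0.162·0.962 = 0.035606 + 0.15584 = 0.19145.
By Bayes' theorem, P(H|E) = 0.035606 / 0.19145 = 0.186.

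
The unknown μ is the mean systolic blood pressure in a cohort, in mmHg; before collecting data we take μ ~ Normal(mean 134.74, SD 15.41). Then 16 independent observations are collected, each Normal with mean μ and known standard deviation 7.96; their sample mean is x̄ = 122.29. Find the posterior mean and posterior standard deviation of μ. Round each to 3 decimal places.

Posterior mean ≈ 122.494; posterior SD ≈ 1.974

With known σ, the Normal prior is conjugate. Weight on the data is w = (n/σ²)/(n/σ² + 1/τ₀²) = 0.252519/(0.252519+0.00421109) = 0.98360.
Posterior mean = w·x̄ + (1−w)·μ₀ = 0.98360·122.29 + 0.016403·134.74 = 122.494. Posterior variance = 1/(0.252519+0.00421109) = 3.89514, so SD = 1.974.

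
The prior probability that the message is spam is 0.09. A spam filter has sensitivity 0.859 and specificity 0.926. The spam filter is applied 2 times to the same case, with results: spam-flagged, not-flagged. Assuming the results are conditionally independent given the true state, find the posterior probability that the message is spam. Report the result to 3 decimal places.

Posterior P(H) ≈ 0.149

Let H be the event that the message is spam; start with P(H) = 0.09. P('spam-flagged'|H) = 0.859, P('spam-flagged'|¬H) = 0.074.
Update on result 1 ('spam-flagged'): P(H) ← 0.859·0.0900 / (0.859·0.0900 + 0.074·0.9100) = 0.077310/0.14465 = 0.5345.
Update on result 2 ('not-flagged'): P(H) ← 0.141·0.5345 / (0.141·0.5345 + 0.926·0.4655) = 0.075359/0.50645 = 0.1488.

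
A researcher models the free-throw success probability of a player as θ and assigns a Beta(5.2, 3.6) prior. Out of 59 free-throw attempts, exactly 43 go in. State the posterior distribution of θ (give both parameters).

The binomial likelihood is conjugate to the Beta prior: with 43 successes and 16 failures, the posterior is Beta(5.2+43, 3.6+16) = Beta(48.2, 19.6).

Posterior: Beta(48.2, 19.6)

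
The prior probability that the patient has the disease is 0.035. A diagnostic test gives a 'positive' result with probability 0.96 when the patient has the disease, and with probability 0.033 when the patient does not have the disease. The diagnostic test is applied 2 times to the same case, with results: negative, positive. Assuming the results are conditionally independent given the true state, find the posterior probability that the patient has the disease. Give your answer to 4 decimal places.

Posterior P(H) ≈ 0.0418

With H the event that the patient has the disease, the joint likelihood of the observed sequence is P(data|H) = 0.04·0.96 = 0.038400 and P(data|¬H) = 0.967·0.033 = 0.031911.
Bayes: P(H|data) = 0.035·0.038400 / (0.035·0.038400 + 0.965·0.031911) = 0.0013440/0.032138 = 0.0418.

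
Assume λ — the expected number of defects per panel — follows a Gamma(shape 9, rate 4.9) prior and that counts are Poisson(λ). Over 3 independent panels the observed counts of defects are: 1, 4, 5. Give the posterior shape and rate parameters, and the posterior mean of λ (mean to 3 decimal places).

Total count ∑xᵢ = 10 over n = 3 panels.
Gamma is conjugate to the Poisson likelihood: posterior is Gamma(shape = 9+10 = 19, rate = 4.9+3 = 7.9).
E[λ | data] = 19/7.9 = 2.405.

Posterior: Gamma(shape=19, rate=7.9); mean ≈ 2.405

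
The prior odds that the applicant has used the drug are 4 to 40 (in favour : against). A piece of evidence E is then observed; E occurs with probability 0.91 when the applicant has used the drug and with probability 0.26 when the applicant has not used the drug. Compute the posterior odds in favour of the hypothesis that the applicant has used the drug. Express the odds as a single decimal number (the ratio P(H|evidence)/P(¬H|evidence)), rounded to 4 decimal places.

Posterior odds ≈ 0.3500

Prior odds = 4/40 = 0.10000. In log-odds, ln(0.10000) = -2.3026.
Add log likelihood ratio: ln(3.5000) = 1.2528.
Posterior log-odds = -1.0498, so posterior odds = exp(-1.0498) = 0.35000.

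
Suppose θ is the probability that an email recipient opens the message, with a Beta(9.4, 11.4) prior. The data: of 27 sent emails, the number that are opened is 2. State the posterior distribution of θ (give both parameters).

Posterior: Beta(11.4, 36.4)

Observing 2 successes and 25 failures updates Beta(9.4, 11.4) by adding the success and failure counts to the two shape parameters: α = 9.4+2 = 11.4, β = 11.4+25 = 36.4.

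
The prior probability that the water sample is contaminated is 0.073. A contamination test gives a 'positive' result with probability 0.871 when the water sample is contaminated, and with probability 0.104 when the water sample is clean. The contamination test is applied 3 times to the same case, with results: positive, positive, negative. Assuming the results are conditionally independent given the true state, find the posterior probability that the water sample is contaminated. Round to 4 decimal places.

With H the event that the water sample is contaminated, the joint likelihood of the observed sequence is P(data|H) = 0.871·0.871·0.129 = 0.097865 and P(data|¬H) = 0.104·0.104·0.896 = 0.0096911.
Bayes: P(H|data) = 0.073·0.097865 / (0.073·0.097865 + 0.927·0.0096911) = 0.0071441/0.016128 = 0.4430.

Posterior P(H) ≈ 0.4430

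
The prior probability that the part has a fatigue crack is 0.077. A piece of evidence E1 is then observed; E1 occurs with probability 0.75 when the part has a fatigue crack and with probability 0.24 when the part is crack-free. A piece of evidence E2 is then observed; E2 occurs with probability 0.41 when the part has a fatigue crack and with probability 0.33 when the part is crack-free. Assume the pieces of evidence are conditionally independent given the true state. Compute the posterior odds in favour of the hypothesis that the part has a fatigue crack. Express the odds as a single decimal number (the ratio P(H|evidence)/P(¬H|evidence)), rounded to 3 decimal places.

Prior odds = 0.077/(1−0.077) = 0.083424.
Likelihood ratio for E1 = 0.75/0.24 = 3.1250.
Likelihood ratio for E2 = 0.41/0.33 = 1.2424.
Posterior odds = prior odds × LR₁ × LR₂ = 0.32390.

Posterior odds ≈ 0.324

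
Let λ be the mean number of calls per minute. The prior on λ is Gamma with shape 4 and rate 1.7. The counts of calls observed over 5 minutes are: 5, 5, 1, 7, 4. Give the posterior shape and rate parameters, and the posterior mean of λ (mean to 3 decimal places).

The Poisson likelihood adds the total count to the shape and the number of exposure periods to the rate. Here ∑xᵢ = 22 and n = 5, so shape 4→26 and rate 1.7→6.7.
Posterior mean = shape/rate = 26/6.7 = 3.881.

Posterior: Gamma(shape=26, rate=6.7); mean ≈ 3.881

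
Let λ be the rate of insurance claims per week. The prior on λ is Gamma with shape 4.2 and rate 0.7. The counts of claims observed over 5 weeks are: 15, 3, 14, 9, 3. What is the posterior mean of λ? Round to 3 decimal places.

Total count ∑xᵢ = 44 over n = 5 weeks.
Gamma is conjugate to the Poisson likelihood: posterior is Gamma(shape = 4.2+44 = 48.2, rate = 0.7+5 = 5.7).
E[λ | data] = 48.2/5.7 = 8.456.

Posterior mean ≈ 8.456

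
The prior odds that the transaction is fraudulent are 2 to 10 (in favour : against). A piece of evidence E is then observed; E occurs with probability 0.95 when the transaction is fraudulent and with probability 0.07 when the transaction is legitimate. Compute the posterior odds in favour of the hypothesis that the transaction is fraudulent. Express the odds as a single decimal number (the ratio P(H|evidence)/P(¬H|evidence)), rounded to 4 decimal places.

Posterior odds ≈ 2.7143

Prior odds = 2/10 = 0.20000. In log-odds, ln(0.20000) = -1.6094.
Add log likelihood ratio: ln(13.571) = 2.6080.
Posterior log-odds = 0.99853, so posterior odds = exp(0.99853) = 2.7143.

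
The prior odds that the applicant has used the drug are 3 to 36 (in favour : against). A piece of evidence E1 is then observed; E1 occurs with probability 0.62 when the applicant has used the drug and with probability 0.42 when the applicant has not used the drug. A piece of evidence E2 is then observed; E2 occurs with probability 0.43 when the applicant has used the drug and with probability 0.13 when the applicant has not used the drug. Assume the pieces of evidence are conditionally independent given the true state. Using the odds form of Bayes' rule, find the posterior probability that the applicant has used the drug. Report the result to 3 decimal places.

Posterior probability ≈ 0.289

Prior odds = 3/36 = 0.083333.
Likelihood ratio for E1 = 0.62/0.42 = 1.4762.
Likelihood ratio for E2 = 0.43/0.13 = 3.3077.
Posterior odds = prior odds × LR₁ × LR₂ = 0.40690.
Posterior probability = odds/(1+odds) = 0.40690/1.4069 = 0.289.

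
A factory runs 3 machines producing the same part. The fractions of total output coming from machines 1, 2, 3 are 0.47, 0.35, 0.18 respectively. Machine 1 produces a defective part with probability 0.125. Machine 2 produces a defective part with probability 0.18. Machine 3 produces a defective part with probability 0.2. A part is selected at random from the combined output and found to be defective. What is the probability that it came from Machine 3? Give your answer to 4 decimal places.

P(defective|M1) = 0.125; P(defective|M2) = 0.18; P(defective|M3) = 0.2.
Prior × likelihood for each source: 0.47·0.125=0.05875, 0.35·0.18=0.06300, 0.18·0.2=0.03600. Summing gives P(defective) = 0.15775.
P(Machine 3 | defective) = 0.03600 / 0.15775 = 0.2282.

Posterior probability ≈ 0.2282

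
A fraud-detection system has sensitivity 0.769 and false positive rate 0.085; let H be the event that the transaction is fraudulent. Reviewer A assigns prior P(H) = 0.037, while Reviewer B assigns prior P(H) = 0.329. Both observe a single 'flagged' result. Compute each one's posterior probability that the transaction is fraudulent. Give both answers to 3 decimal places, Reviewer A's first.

The likelihood ratio for a 'flagged' result is 0.769/0.085 = 9.0471.
Reviewer A: prior odds 0.037/0.963 = 0.038422; posterior odds 0.34760; posterior probability 0.258.
Reviewer B: prior odds 0.329/0.671 = 0.49031; posterior odds 4.4359; posterior probability 0.816.

Reviewer A: 0.258; Reviewer B: 0.816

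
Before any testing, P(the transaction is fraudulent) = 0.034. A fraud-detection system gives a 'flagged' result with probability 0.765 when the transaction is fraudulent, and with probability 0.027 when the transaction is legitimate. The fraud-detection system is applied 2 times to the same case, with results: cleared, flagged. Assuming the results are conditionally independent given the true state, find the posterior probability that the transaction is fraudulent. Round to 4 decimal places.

Let H be the event that the transaction is fraudulent; start with P(H) = 0.034. P('flagged'|H) = 0.765, P('flagged'|¬H) = 0.027.
Update on result 1 ('cleared'): P(H) ← 0.235·0.0340 / (0.235·0.0340 + 0.973·0.9660) = 0.0079900/0.94791 = 0.0084.
Update on result 2 ('flagged'): P(H) ← 0.765·0.0084 / (0.765·0.0084 + 0.027·0.9916) = 0.0064483/0.033221 = 0.1941.

Posterior P(H) ≈ 0.1941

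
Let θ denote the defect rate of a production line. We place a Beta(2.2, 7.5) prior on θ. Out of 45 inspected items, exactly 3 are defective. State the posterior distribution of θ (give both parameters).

Posterior: Beta(5.2, 49.5)

The binomial likelihood is conjugate to the Beta prior: with 3 successes and 42 failures, the posterior is Beta(2.2+3, 7.5+42) = Beta(5.2, 49.5).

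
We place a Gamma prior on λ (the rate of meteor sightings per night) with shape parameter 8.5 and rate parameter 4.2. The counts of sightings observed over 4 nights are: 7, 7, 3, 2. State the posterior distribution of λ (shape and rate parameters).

Posterior: Gamma(shape=27.5, rate=8.2)

The Poisson likelihood adds the total count to the shape and the number of exposure periods to the rate. Here ∑xᵢ = 19 and n = 4, so shape 8.5→27.5 and rate 4.2→8.2.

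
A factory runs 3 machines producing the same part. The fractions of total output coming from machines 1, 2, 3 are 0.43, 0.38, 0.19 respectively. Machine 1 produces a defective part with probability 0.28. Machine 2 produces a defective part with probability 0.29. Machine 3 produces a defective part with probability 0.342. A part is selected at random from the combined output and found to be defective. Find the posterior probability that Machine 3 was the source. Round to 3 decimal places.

Tabulate prior·likelihood by source: [1] prior 0.43, lik 0.28, product 0.1204; [2] prior 0.38, lik 0.29, product 0.1102; [3] prior 0.19, lik 0.342, product 0.06498.
Normalizing constant = 0.29558; the posterior for Machine 3 is its product over the sum, 0.06498/0.29558 = 0.220.

Posterior probability ≈ 0.220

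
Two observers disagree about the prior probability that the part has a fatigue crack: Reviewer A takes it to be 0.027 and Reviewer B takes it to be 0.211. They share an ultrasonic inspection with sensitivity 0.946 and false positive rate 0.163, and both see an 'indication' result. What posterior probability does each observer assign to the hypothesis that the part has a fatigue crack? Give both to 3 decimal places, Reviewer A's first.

Reviewer A: 0.139; Reviewer B: 0.608

P('+'|H) = 0.946, P('+'|¬H) = 0.163.
Reviewer A: numerator 0.946·0.027 = 0.025542; evidence = 0.025542+0.163·0.973 = 0.18414; posterior = 0.139.
Reviewer B: numerator 0.946·0.211 = 0.19961; evidence = 0.19961+0.163·0.789 = 0.32821; posterior = 0.608.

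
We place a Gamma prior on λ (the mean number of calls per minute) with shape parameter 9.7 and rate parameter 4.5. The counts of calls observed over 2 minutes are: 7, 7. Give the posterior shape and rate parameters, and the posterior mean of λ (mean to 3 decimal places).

Total count ∑xᵢ = 14 over n = 2 minutes.
Gamma is conjugate to the Poisson likelihood: posterior is Gamma(shape = 9.7+14 = 23.7, rate = 4.5+2 = 6.5).
Posterior mean = shape/rate = 23.7/6.5 = 3.646.

Posterior: Gamma(shape=23.7, rate=6.5); mean ≈ 3.646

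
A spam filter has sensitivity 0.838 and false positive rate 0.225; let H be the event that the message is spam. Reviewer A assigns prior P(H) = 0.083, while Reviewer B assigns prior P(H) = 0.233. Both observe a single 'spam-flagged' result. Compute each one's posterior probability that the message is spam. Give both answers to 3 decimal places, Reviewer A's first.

The likelihood ratio for a 'spam-flagged' result is 0.838/0.225 = 3.7244.
Reviewer A: prior odds 0.083/0.917 = 0.090513; posterior odds 0.33711; posterior probability 0.252.
Reviewer B: prior odds 0.233/0.767 = 0.30378; posterior odds 1.1314; posterior probability 0.531.

Reviewer A: 0.252; Reviewer B: 0.531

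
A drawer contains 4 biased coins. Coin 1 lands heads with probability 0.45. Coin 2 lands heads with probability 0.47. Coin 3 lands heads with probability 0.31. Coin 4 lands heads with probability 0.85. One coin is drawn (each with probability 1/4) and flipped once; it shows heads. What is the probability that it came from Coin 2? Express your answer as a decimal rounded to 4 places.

Posterior probability ≈ 0.2260

Tabulate prior·likelihood by source: [1] prior 0.25, lik 0.45, product 0.1125; [2] prior 0.25, lik 0.47, product 0.1175; [3] prior 0.25, lik 0.31, product 0.07750; [4] prior 0.25, lik 0.85, product 0.2125.
Normalizing constant = 0.52000; the posterior for Coin 2 is its product over the sum, 0.1175/0.52000 = 0.2260.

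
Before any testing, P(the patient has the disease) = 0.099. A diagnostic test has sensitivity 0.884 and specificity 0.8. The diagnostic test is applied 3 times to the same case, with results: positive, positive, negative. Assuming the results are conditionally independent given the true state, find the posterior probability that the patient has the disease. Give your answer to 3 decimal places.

Let H be the event that the patient has the disease; start with P(H) = 0.099. P('positive'|H) = 0.884, P('positive'|¬H) = 0.2.
Update on result 1 ('positive'): P(H) ← 0.884·0.0990 / (0.884·0.0990 + 0.2·0.9010) = 0.087516/0.26772 = 0.3269.
Update on result 2 ('positive'): P(H) ← 0.884·0.3269 / (0.884·0.3269 + 0.2·0.6731) = 0.28898/0.42360 = 0.6822.
Update on result 3 ('negative'): P(H) ← 0.116·0.6822 / (0.116·0.6822 + 0.8·0.3178) = 0.079135/0.33338 = 0.2374.

Posterior P(H) ≈ 0.237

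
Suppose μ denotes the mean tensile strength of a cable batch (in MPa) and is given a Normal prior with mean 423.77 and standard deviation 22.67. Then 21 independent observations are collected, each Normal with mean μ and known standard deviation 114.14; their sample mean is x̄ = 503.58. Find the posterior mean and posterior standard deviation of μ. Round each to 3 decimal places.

Posterior mean ≈ 459.930; posterior SD ≈ 16.765

With known σ, the Normal prior is conjugate. Weight on the data is w = (n/σ²)/(n/σ² + 1/τ₀²) = 0.00161192/(0.00161192+0.00194579) = 0.45308.
Posterior mean = w·x̄ + (1−w)·μ₀ = 0.45308·503.58 + 0.54692·423.77 = 459.930. Posterior variance = 1/(0.00161192+0.00194579) = 281.079, so SD = 16.765.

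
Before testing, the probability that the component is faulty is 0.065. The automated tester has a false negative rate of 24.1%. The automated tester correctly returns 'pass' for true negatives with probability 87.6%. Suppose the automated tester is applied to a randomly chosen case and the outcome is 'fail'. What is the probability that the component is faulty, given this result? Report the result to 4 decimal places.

P(H | E) ≈ 0.2985

Write H for 'the component is faulty'. Prior odds H:¬H = 0.065/0.935 = 0.069519. For the 'fail' outcome, the likelihood ratio is 0.759/0.124 = 6.1210.
Posterior odds = 0.069519 × 6.1210 = 0.42552, so P(H|E) = 0.42552/(1+0.42552) = 0.2985.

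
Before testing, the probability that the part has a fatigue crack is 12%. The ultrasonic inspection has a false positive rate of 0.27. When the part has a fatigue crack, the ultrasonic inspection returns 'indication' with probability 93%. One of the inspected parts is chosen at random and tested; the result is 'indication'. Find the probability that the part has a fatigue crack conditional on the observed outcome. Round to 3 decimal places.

Write H for 'the part has a fatigue crack'. Prior odds H:¬H = 0.12/0.88 = 0.13636. For the 'indication' outcome, the likelihood ratio is 0.93/0.27 = 3.4444.
Posterior odds = 0.13636 × 3.4444 = 0.46970, so P(H|E) = 0.46970/(1+0.46970) = 0.320.

P(H | E) ≈ 0.320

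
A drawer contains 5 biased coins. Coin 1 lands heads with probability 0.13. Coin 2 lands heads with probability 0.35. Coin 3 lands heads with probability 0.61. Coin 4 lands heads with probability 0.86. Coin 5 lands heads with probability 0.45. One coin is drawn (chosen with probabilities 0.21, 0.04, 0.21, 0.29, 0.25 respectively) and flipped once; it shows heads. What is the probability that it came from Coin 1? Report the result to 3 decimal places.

P(heads|C1) = 0.13; P(heads|C2) = 0.35; P(heads|C3) = 0.61; P(heads|C4) = 0.86; P(heads|C5) = 0.45.
Prior × likelihood for each source: 0.21·0.13=0.02730, 0.04·0.35=0.01400, 0.21·0.61=0.1281, 0.29·0.86=0.2494, 0.25·0.45=0.1125. Summing gives P(heads) = 0.53130.
P(Coin 1 | heads) = 0.02730 / 0.53130 = 0.051.

Posterior probability ≈ 0.051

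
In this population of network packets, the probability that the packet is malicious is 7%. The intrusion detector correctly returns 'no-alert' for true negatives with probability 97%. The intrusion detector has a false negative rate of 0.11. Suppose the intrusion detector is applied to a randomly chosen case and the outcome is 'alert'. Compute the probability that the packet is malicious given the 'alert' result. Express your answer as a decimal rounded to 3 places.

P(H | E) ≈ 0.691

Write H for 'the packet is malicious'. Prior odds H:¬H = 0.07/0.93 = 0.075269. For the 'alert' outcome, the likelihood ratio is 0.89/0.03 = 29.667.
Posterior odds = 0.075269 × 29.667 = 2.2330, so P(H|E) = 2.2330/(1+2.2330) = 0.691.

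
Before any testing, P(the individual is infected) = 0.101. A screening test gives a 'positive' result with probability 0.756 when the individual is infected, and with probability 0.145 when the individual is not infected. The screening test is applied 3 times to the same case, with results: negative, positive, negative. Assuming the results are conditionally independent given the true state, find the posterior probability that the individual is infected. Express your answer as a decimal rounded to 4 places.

Posterior P(H) ≈ 0.0455

Let H be the event that the individual is infected; start with P(H) = 0.101. P('positive'|H) = 0.756, P('positive'|¬H) = 0.145.
Update on result 1 ('negative'): P(H) ← 0.244·0.1010 / (0.244·0.1010 + 0.855·0.8990) = 0.024644/0.79329 = 0.0311.
Update on result 2 ('positive'): P(H) ← 0.756·0.0311 / (0.756·0.0311 + 0.145·0.9689) = 0.023486/0.16398 = 0.1432.
Update on result 3 ('negative'): P(H) ← 0.244·0.1432 / (0.244·0.1432 + 0.855·0.8568) = 0.034946/0.76749 = 0.0455.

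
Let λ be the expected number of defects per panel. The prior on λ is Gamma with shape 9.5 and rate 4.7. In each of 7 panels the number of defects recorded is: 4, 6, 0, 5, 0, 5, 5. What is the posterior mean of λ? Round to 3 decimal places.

Posterior mean ≈ 2.949

Total count ∑xᵢ = 25 over n = 7 panels.
Gamma is conjugate to the Poisson likelihood: posterior is Gamma(shape = 9.5+25 = 34.5, rate = 4.7+7 = 11.7).
E[λ | data] = 34.5/11.7 = 2.949.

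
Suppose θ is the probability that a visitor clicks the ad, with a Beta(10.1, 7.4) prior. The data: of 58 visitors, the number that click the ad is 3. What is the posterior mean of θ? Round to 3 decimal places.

Observing 3 successes and 55 failures updates Beta(10.1, 7.4) by adding the success and failure counts to the two shape parameters: α = 10.1+3 = 13.1, β = 7.4+55 = 62.4.
E[θ | data] = 13.1/(13.1+62.4) = 0.174.

Posterior mean ≈ 0.174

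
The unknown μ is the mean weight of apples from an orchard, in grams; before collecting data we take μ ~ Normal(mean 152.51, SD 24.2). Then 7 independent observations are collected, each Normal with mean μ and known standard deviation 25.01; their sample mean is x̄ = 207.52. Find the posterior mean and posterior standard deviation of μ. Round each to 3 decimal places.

Posterior mean ≈ 200.238; posterior SD ≈ 8.805

Prior precision 1/τ₀² = 1/24.2² = 0.00170753; data precision n/σ² = 7/25.01² = 0.0111910.
Posterior precision = 0.00170753 + 0.0111910 = 0.0128986, giving posterior SD = 1/√0.0128986 = 8.805.
Posterior mean = (0.00170753·152.51 + 0.0111910·207.52) / 0.0128986 = 200.238.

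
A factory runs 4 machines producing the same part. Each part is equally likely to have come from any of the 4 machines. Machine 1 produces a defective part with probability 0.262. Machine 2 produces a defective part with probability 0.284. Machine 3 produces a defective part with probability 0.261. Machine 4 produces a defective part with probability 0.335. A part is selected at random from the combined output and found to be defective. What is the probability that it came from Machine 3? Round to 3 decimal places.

Tabulate prior·likelihood by source: [1] prior 0.25, lik 0.262, product 0.06550; [2] prior 0.25, lik 0.284, product 0.07100; [3] prior 0.25, lik 0.261, product 0.06525; [4] prior 0.25, lik 0.335, product 0.08375.
Normalizing constant = 0.28550; the posterior for Machine 3 is its product over the sum, 0.06525/0.28550 = 0.229.

Posterior probability ≈ 0.229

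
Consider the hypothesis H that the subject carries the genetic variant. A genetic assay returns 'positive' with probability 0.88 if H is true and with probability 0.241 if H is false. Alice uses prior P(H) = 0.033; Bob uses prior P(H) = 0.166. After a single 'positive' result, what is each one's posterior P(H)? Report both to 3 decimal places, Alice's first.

Alice: 0.111; Bob: 0.421

The likelihood ratio for a 'positive' result is 0.88/0.241 = 3.6515.
Alice: prior odds 0.033/0.967 = 0.034126; posterior odds 0.12461; posterior probability 0.111.
Bob: prior odds 0.166/0.834 = 0.19904; posterior odds 0.72679; posterior probability 0.421.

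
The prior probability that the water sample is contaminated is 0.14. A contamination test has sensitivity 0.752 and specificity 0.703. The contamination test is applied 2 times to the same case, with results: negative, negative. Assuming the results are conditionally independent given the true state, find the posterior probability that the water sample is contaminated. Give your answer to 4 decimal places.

With H the event that the water sample is contaminated, the joint likelihood of the observed sequence is P(data|H) = 0.248·0.248 = 0.061504 and P(data|¬H) = 0.703·0.703 = 0.49421.
Bayes: P(H|data) = 0.14·0.061504 / (0.14·0.061504 + 0.86·0.49421) = 0.0086106/0.43363 = 0.0199.

Posterior P(H) ≈ 0.0199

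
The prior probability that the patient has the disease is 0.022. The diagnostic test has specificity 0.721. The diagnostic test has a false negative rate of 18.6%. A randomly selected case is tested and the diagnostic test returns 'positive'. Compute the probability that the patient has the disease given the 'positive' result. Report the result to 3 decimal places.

P(H | E) ≈ 0.062

Write H for 'the patient has the disease'. Prior odds H:¬H = 0.022/0.978 = 0.022495. For the 'positive' outcome, the likelihood ratio is 0.814/0.279 = 2.9176.
Posterior odds = 0.022495 × 2.9176 = 0.065630, so P(H|E) = 0.065630/(1+0.065630) = 0.062.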